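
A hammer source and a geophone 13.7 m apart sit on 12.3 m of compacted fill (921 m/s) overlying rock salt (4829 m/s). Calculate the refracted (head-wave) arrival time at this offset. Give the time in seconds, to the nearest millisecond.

0.029 s

t = x/V₂ + 2h·√(V₂²−V₁²)/(V₁V₂).
√(V₂²−V₁²) = √(4829²−921²) = 4740.4 m/s; delay term = 2·12.3·4740.4/(921·4829) = 0.02622 s.
t = 13.7/4829 + 0.02622 = 0.02906 s.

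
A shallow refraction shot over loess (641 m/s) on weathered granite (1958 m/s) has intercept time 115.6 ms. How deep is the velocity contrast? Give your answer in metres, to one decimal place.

θ_c = arcsin(641/1958) = 19.11°; cos θ_c = 0.9449.
tᵢ = 2h cos θ_c/V₁ ⇒ h = tᵢ·V₁/(2 cos θ_c) = 0.1156·641/(2·0.9449) = 39.21 m.

39.2 m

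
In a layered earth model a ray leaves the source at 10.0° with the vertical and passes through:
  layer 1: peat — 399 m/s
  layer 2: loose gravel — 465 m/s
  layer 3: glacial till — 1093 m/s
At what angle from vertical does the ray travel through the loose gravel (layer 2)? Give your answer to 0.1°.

Snell's law across each interface conserves sin θ / V, so sin θ_2 = V_2·sin θ₁/V₁.
sin θ_2 = 465 × sin 10.0° / 399 = 0.2024.
θ_2 = arcsin 0.2024 = 11.68°.

11.7°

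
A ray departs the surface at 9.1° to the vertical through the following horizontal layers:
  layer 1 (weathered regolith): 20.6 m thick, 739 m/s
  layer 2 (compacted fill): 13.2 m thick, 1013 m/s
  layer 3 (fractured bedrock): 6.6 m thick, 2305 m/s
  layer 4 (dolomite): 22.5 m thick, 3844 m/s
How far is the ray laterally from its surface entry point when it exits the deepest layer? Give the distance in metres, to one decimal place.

p = sin θ₁/V₁ = sin 9.1°/739 = 2.1402e-04 s/m is conserved through the stack.
Layer 1: θ = 9.10°; offset = 20.6·tan 9.10° = 3.300 m.
Layer 2: sin θ = p·1013 = 0.2168 → θ = 12.52°; offset = 13.2·tan 12.52° = 2.931 m.
Layer 3: sin θ = p·2305 = 0.4933 → θ = 29.56°; offset = 6.6·tan 29.56° = 3.743 m.
Layer 4: sin θ = p·3844 = 0.8227 → θ = 55.35°; offset = 22.5·tan 55.35° = 32.559 m.
Summing the layer offsets gives 42.533 m.

42.5 m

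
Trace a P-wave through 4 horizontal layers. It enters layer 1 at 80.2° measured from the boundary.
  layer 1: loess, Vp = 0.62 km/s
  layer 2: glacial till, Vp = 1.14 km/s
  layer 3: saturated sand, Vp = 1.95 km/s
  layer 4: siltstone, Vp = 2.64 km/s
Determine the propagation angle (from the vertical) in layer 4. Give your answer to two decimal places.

From the normal: θ₁ = 90° − 80.2° = 9.8°.
Snell's law across each interface conserves sin θ / V, so sin θ_4 = V_4·sin θ₁/V₁.
sin θ_4 = 2.64 × sin 9.8° / 0.62 = 0.7248.
θ_4 = arcsin 0.7248 = 46.45°.

46.45°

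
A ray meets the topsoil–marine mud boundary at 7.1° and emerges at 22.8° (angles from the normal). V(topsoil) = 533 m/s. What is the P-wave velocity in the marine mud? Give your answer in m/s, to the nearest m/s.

Snell's law: sin 7.1°/V₁ = sin 22.8°/V₂.
V₂ = V₁·sin 22.8°/sin 7.1° = 533 × 3.1352 = 1671.06 m/s.

1671 m/s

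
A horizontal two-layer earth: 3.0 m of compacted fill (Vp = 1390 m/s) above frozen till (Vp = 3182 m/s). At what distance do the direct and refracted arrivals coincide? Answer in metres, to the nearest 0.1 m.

9.6 m

x_cross = 2h·√((V₂+V₁)/(V₂−V₁)).
(V₂+V₁)/(V₂−V₁) = (3182+1390)/(3182−1390) = 2.5513; √ = 1.5973.
x_cross = 2·3.0·1.5973 = 9.58 m.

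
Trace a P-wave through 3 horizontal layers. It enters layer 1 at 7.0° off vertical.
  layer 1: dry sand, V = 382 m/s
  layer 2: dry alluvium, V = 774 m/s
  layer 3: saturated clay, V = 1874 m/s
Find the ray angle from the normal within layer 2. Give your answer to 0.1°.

Snell's law across each interface conserves sin θ / V, so sin θ_2 = V_2·sin θ₁/V₁.
sin θ_2 = 774 × sin 7.0° / 382 = 0.2469.
θ_2 = arcsin 0.2469 = 14.30°.

14.3°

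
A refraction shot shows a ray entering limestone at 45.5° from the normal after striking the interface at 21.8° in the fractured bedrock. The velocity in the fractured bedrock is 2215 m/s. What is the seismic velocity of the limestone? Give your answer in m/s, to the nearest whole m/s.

4254 m/s

sin 21.8° = 0.3714; sin 45.5° = 0.7133.
V₂ = V₁·(sin θ₂/sin θ₁) = 2215·(0.7133/0.3714) = 4254.14 m/s.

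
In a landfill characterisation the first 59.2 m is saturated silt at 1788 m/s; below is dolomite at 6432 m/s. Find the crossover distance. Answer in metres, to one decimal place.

157.5 m

x_cross = 2h·√((V₂+V₁)/(V₂−V₁)).
(V₂+V₁)/(V₂−V₁) = (6432+1788)/(6432−1788) = 1.7700; √ = 1.3304.
x_cross = 2·59.2·1.3304 = 157.52 m.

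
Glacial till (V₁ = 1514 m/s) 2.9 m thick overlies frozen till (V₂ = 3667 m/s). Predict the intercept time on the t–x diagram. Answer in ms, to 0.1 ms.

tᵢ = 2h·√(V₂²−V₁²)/(V₁V₂).
√(V₂²−V₁²) = √(3667²−1514²) = 3339.9 m/s.
tᵢ = 2·2.9·3339.9/(1514·3667) = 0.00349 s.

3.5 ms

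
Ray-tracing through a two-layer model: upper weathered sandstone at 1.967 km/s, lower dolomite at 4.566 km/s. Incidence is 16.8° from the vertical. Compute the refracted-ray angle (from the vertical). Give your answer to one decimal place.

42.1°

Snell's law: sin θ₂ = (V₂/V₁)·sin θ₁ = (4.566/1.967)·sin 16.8° = 0.6709.
θ₂ = sin⁻¹(0.6709) = 42.14° (from vertical).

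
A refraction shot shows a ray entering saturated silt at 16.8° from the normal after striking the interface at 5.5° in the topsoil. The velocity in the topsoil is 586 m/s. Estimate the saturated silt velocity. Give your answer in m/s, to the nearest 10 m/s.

Snell's law: sin 5.5°/V₁ = sin 16.8°/V₂.
V₂ = V₁·sin 16.8°/sin 5.5° = 586 × 3.0156 = 1767.14 m/s.

1770 m/s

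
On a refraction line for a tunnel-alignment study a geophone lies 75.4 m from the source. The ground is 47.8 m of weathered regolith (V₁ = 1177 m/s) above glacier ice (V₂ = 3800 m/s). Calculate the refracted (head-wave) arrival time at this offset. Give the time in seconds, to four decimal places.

0.0971 s

t = x/V₂ + 2h·√(V₂²−V₁²)/(V₁V₂).
√(V₂²−V₁²) = √(3800²−1177²) = 3613.1 m/s; delay term = 2·47.8·3613.1/(1177·3800) = 0.07723 s.
t = 75.4/3800 + 0.07723 = 0.09707 s.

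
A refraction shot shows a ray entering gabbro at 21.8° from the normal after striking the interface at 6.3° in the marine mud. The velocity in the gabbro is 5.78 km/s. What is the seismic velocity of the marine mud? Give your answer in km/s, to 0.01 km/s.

Snell's law: sin 6.3°/V₁ = sin 21.8°/V₂.
V₁ = V₂·sin 6.3°/sin 21.8° = 5.78 × 0.2955 = 1.71 km/s.

1.71 km/s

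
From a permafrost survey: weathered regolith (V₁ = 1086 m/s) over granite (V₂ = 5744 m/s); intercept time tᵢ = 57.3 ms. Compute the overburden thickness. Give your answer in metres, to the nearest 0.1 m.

31.7 m

h = tᵢ·V₁·V₂ / (2·√(V₂²−V₁²)).
√(V₂²−V₁²) = √(5744² − 1086²) = 5640.4 m/s.
h = 0.0573 s × 1086 × 5744 / (2 × 5640.4) = 31.69 m.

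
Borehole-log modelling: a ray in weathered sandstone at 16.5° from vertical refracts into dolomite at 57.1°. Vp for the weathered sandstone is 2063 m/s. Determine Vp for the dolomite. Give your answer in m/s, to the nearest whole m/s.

6099 m/s

sin 16.5° = 0.2840; sin 57.1° = 0.8396.
V₂ = V₁·(sin θ₂/sin θ₁) = 2063·(0.8396/0.2840) = 6098.74 m/s.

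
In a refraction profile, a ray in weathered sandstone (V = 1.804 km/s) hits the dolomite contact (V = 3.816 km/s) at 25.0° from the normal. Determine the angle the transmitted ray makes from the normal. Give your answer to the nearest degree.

63°

sin θ₁/V₁ = sin θ₂/V₂ ⇒ sin θ₂ = 3.816·sin 25.0°/1.804 = 3.816·0.4226/1.804 = 0.8940.
θ₂ = sin⁻¹(0.8940) = 63.38° (from vertical).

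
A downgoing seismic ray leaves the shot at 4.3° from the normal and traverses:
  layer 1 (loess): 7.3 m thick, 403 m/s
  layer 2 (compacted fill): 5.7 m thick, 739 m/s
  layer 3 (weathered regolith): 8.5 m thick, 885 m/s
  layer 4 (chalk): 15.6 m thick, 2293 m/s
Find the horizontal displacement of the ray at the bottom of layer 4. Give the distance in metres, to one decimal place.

Apply Snell's law at each interface; in layer i the horizontal offset is hᵢ·tan θᵢ.
Layer 1: θ = 4.30°; offset = 7.3·tan 4.30° = 0.549 m.
Layer 2: sin θ = 739·sin 4.3°/403 = 0.1375, θ = 7.90°; offset = 5.7·tan 7.90° = 0.791 m.
Layer 3: sin θ = 885·sin 4.3°/403 = 0.1647, θ = 9.48°; offset = 8.5·tan 9.48° = 1.419 m.
Layer 4: sin θ = 2293·sin 4.3°/403 = 0.4266, θ = 25.25°; offset = 15.6·tan 25.25° = 7.358 m.
Summing the layer offsets gives 10.117 m.

10.1 m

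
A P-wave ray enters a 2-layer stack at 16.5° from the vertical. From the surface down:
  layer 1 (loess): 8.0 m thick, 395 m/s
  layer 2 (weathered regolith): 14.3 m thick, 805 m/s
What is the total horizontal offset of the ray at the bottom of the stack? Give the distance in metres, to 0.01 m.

12.52 m

Apply Snell's law at each interface; in layer i the horizontal offset is hᵢ·tan θᵢ.
Layer 1: θ = 16.50°; offset = 8.0·tan 16.50° = 2.3697 m.
Layer 2: sin θ = 805·sin 16.5°/395 = 0.5788, θ = 35.37°; offset = 14.3·tan 35.37° = 10.1502 m.
Summing the layer offsets gives 12.5199 m.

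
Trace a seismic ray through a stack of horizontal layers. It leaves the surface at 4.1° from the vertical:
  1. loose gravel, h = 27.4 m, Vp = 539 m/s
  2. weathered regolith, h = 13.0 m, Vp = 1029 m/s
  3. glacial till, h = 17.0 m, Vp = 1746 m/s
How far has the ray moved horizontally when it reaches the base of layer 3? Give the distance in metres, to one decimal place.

7.8 m

Apply Snell's law at each interface; in layer i the horizontal offset is hᵢ·tan θᵢ.
Layer 1: θ = 4.10°; offset = 27.4·tan 4.10° = 1.964 m.
Layer 2: sin θ = 1029·sin 4.1°/539 = 0.1365, θ = 7.85°; offset = 13.0·tan 7.85° = 1.791 m.
Layer 3: sin θ = 1746·sin 4.1°/539 = 0.2316, θ = 13.39°; offset = 17.0·tan 13.39° = 4.047 m.
Σ offsets = 7.803 m.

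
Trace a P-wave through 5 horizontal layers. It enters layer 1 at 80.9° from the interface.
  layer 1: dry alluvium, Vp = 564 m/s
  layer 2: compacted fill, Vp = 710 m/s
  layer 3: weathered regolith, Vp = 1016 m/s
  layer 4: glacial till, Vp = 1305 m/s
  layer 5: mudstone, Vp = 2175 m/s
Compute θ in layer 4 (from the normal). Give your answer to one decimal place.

21.5°

From the normal: θ₁ = 90° − 80.9° = 9.1°.
Ray parameter p = sin 9.1° / 564 = 2.8042e-04 s/m.
sin θ_4 = p·V_4 = 2.8042e-04 × 1305 = 0.3660.
θ_4 = 21.47° from the vertical.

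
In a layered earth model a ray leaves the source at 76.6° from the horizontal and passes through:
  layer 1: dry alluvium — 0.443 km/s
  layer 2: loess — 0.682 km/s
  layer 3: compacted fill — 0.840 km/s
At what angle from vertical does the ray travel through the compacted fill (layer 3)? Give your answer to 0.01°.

From the normal: θ₁ = 90° − 76.6° = 13.4°.
Snell's law across each interface conserves sin θ / V, so sin θ_3 = V_3·sin θ₁/V₁.
sin θ_3 = 0.840 × sin 13.4° / 0.443 = 0.4394.
θ_3 = arcsin 0.4394 = 26.07°.

26.07°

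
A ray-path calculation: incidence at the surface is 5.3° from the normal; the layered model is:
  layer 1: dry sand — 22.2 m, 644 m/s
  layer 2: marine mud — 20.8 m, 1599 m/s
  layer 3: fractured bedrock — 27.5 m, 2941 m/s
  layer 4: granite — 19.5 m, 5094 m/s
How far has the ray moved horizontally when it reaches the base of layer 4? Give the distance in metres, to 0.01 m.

Apply Snell's law at each interface; in layer i the horizontal offset is hᵢ·tan θᵢ.
Layer 1: θ = 5.30°; offset = 22.2·tan 5.30° = 2.0594 m.
Layer 2: sin θ = 1599·sin 5.3°/644 = 0.2293, θ = 13.26°; offset = 20.8·tan 13.26° = 4.9011 m.
Layer 3: sin θ = 2941·sin 5.3°/644 = 0.4218, θ = 24.95°; offset = 27.5·tan 24.95° = 12.7946 m.
Layer 4: sin θ = 5094·sin 5.3°/644 = 0.7306, θ = 46.94°; offset = 19.5·tan 46.94° = 20.8677 m.
Summing the layer offsets gives 40.6228 m.

40.62 m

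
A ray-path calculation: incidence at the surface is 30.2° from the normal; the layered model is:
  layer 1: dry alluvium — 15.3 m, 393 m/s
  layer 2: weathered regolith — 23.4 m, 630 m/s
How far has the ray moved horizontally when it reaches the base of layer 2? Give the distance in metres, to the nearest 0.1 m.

p = sin θ₁/V₁ = sin 30.2°/393 = 1.2799e-03 s/m is conserved through the stack.
Layer 1: θ = 30.20°; offset = 15.3·tan 30.20° = 8.905 m.
Layer 2: sin θ = p·630 = 0.8064 → θ = 53.74°; offset = 23.4·tan 53.74° = 31.905 m.
Total horizontal offset = 40.810 m.

40.8 m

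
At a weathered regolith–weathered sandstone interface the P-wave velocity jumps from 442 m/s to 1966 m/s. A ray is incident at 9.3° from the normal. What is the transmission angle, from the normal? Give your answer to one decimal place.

sin θ₁/V₁ = sin θ₂/V₂ ⇒ sin θ₂ = 1966·sin 9.3°/442 = 1966·0.1616/442 = 0.7188.
θ₂ = arcsin 0.7188 = 45.96° from the normal.

46.0°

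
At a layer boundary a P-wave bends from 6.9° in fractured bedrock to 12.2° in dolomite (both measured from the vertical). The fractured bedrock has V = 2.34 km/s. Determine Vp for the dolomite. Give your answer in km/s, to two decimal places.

4.12 km/s

sin 6.9° = 0.1201; sin 12.2° = 0.2113.
V₂ = V₁·(sin θ₂/sin θ₁) = 2.34·(0.2113/0.1201) = 4.12 km/s.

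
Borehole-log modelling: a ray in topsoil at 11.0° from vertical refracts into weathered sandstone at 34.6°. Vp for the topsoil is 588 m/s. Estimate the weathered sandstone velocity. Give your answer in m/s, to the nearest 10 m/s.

sin 11.0° = 0.1908; sin 34.6° = 0.5678.
V₂ = V₁·(sin θ₂/sin θ₁) = 588·(0.5678/0.1908) = 1749.88 m/s.

1750 m/s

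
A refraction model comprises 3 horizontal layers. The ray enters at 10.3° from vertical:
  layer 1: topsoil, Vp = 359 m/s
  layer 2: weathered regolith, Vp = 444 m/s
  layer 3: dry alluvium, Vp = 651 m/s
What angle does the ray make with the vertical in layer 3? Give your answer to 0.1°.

Snell's law across each interface conserves sin θ / V, so sin θ_3 = V_3·sin θ₁/V₁.
sin θ_3 = 651 × sin 10.3° / 359 = 0.3242.
θ_3 = 18.92° from the vertical.

18.9°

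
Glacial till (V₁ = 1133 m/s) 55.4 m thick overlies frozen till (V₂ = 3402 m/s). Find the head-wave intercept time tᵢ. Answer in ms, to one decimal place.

92.2 ms

θ_c = arcsin(V₁/V₂) = arcsin(1133/3402) = 19.45°; cos θ_c = 0.9429.
tᵢ = 2h·cos θ_c / V₁ = 2·55.4·0.9429 / 1133 = 0.09221 s.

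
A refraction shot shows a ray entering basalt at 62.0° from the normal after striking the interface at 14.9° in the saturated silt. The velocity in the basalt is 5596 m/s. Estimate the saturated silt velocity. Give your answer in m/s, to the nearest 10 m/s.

1630 m/s

Snell's law: sin 14.9°/V₁ = sin 62.0°/V₂.
V₁ = V₂·sin 14.9°/sin 62.0° = 5596 × 0.2912 = 1629.67 m/s.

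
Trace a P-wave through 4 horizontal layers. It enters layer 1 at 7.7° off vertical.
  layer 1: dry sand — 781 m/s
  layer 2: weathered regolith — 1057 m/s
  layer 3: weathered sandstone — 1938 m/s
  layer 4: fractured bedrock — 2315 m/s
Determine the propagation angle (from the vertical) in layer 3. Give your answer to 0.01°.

19.42°

Ray parameter p = sin 7.7° / 781 = 1.7156e-04 s/m.
sin θ_3 = p·V_3 = 1.7156e-04 × 1938 = 0.3325.
θ_3 = arcsin 0.3325 = 19.42°.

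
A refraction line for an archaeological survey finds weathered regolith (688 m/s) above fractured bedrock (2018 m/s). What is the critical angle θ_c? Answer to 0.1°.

19.9°

At critical incidence the refracted ray runs along the interface (θ₂ = 90°), so sin θ_c = V₁/V₂.
θ_c = arcsin(688/2018) = arcsin 0.3409 = 19.93°.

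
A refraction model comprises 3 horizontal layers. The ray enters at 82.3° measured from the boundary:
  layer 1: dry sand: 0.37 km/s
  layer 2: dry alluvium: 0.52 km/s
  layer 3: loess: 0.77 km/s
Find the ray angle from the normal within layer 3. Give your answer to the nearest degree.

16°

From the normal: θ₁ = 90° − 82.3° = 7.7°.
Ray parameter p = sin 7.7° / 0.37 = 3.6212e-01 s/km.
sin θ_3 = p·V_3 = 3.6212e-01 × 0.77 = 0.2788.
θ_3 = 16.19° from the vertical.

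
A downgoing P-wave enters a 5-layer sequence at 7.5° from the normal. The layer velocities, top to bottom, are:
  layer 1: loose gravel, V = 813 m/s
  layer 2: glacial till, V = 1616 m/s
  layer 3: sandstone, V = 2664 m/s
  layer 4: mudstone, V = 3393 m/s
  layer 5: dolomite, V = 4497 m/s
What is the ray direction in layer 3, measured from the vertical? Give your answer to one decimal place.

25.3°

Ray parameter p = sin 7.5° / 813 = 1.6055e-04 s/m.
sin θ_3 = p·V_3 = 1.6055e-04 × 2664 = 0.4277.
θ_3 = 25.32° from the vertical.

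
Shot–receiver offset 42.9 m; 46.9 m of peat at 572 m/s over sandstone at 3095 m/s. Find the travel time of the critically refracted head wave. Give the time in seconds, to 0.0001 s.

t = x/V₂ + 2h·√(V₂²−V₁²)/(V₁V₂).
√(V₂²−V₁²) = √(3095²−572²) = 3041.7 m/s; delay term = 2·46.9·3041.7/(572·3095) = 0.16116 s.
t = 42.9/3095 + 0.16116 = 0.17502 s.

0.1750 s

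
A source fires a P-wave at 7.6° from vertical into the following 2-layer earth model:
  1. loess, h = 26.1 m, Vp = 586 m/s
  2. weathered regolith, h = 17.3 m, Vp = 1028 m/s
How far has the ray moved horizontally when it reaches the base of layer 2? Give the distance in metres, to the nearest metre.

8 m

Apply Snell's law at each interface; in layer i the horizontal offset is hᵢ·tan θᵢ.
Layer 1: θ = 7.60°; offset = 26.1·tan 7.60° = 3.482 m.
Layer 2: sin θ = 1028·sin 7.6°/586 = 0.2320, θ = 13.42°; offset = 17.3·tan 13.42° = 4.126 m.
Σ offsets = 7.609 m.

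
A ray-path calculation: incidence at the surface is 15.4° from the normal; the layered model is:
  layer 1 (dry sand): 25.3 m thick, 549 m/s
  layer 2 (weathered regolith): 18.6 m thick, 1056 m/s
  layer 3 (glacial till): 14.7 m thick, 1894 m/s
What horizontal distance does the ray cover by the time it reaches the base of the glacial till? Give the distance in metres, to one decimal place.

51.6 m

Ray parameter p = sin 15.4° / 549 m/s = 4.8371e-04 s/m.
Layer 1: θ = 15.40°; offset = 25.3·tan 15.40° = 6.969 m.
Layer 2: sin θ = p·1056 = 0.5108 → θ = 30.72°; offset = 18.6·tan 30.72° = 11.051 m.
Layer 3: sin θ = p·1894 = 0.9161 → θ = 66.37°; offset = 14.7·tan 66.37° = 33.597 m.
Σ offsets = 51.617 m.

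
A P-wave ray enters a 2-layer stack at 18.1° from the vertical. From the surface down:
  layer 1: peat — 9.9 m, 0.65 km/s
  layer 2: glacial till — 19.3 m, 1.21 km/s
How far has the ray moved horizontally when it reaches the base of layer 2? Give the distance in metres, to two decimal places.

p = sin θ₁/V₁ = sin 18.1°/0.65 = 4.7796e-01 s/km is conserved through the stack.
Layer 1: θ = 18.10°; offset = 9.9·tan 18.10° = 3.2358 m.
Layer 2: sin θ = p·1.21 = 0.5783 → θ = 35.33°; offset = 19.3·tan 35.33° = 13.6822 m.
Σ offsets = 16.9180 m.

16.92 m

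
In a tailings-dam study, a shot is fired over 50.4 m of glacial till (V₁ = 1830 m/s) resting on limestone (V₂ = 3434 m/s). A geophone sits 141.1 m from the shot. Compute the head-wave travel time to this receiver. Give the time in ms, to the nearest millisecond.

88 ms

t = x/V₂ + 2h·√(V₂²−V₁²)/(V₁V₂).
√(V₂²−V₁²) = √(3434²−1830²) = 2905.8 m/s; delay term = 2·50.4·2905.8/(1830·3434) = 0.04661 s.
t = 141.1/3434 + 0.04661 = 0.08770 s.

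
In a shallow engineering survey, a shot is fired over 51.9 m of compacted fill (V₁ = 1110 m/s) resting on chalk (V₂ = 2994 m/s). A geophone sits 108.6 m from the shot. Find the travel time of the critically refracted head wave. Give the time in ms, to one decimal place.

θ_c = arcsin(V₁/V₂) = arcsin(1110/2994) = 21.76°, cos θ_c = 0.9287.
Intercept time tᵢ = 2h cos θ_c / V₁ = 2·51.9·0.9287/1110 = 0.08685 s.
t = x/V₂ + tᵢ = 108.6/2994 + 0.08685 = 0.12312 s.

123.1 ms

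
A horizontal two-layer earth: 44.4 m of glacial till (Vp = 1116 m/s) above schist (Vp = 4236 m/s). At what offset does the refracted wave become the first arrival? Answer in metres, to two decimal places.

116.30 m

x_cross = 2h·√((V₂+V₁)/(V₂−V₁)).
(V₂+V₁)/(V₂−V₁) = (4236+1116)/(4236−1116) = 1.7154; √ = 1.3097.
x_cross = 2·44.4·1.3097 = 116.30 m.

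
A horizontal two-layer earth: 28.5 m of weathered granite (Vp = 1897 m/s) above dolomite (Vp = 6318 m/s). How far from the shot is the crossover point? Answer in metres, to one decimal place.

77.7 m

x_cross = 2h·√((V₂+V₁)/(V₂−V₁)).
(V₂+V₁)/(V₂−V₁) = (6318+1897)/(6318−1897) = 1.8582; √ = 1.3631.
x_cross = 2·28.5·1.3631 = 77.70 m.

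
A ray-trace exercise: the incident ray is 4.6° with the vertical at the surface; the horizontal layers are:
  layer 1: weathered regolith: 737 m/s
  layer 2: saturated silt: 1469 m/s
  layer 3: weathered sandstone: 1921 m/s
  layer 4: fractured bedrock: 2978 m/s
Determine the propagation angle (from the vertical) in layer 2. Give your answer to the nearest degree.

Snell's law across each interface conserves sin θ / V, so sin θ_2 = V_2·sin θ₁/V₁.
sin θ_2 = 1469 × sin 4.6° / 737 = 0.1599.
θ_2 = 9.20° from the vertical.

9°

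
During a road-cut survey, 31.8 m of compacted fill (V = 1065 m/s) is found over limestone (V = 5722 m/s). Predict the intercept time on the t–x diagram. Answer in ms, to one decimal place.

58.7 ms

tᵢ = 2h·√(V₂²−V₁²)/(V₁V₂).
√(V₂²−V₁²) = √(5722²−1065²) = 5622.0 m/s.
tᵢ = 2·31.8·5622.0/(1065·5722) = 0.05867 s.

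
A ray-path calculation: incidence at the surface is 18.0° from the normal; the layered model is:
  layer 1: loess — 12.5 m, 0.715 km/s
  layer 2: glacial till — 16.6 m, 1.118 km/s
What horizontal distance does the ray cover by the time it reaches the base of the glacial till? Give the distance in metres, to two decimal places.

p = sin θ₁/V₁ = sin 18.0°/0.715 = 4.3219e-01 s/km is conserved through the stack.
Layer 1: θ = 18.00°; offset = 12.5·tan 18.00° = 4.0615 m.
Layer 2: sin θ = p·1.118 = 0.4832 → θ = 28.89°; offset = 16.6·tan 28.89° = 9.1614 m.
Σ offsets = 13.2229 m.

13.22 m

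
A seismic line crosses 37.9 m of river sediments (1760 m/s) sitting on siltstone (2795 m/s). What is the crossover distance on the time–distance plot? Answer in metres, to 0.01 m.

159.02 m

θ_c = arcsin(1760/2795) = 39.03°, so cos θ_c = 0.7768 and tᵢ = 2h cos θ_c/V₁ = 0.0335 s.
At crossover x/V₁ = x/V₂ + tᵢ ⇒ x = tᵢ/(1/V₁ − 1/V₂) = 0.03346/(5.6818e-04 − 3.5778e-04) = 159.02 m.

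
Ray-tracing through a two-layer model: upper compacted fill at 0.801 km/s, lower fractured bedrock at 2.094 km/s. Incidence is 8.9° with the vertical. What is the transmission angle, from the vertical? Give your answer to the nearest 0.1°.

sin θ₁/V₁ = sin θ₂/V₂ ⇒ sin θ₂ = 2.094·sin 8.9°/0.801 = 2.094·0.1547/0.801 = 0.4044.
θ₂ = sin⁻¹(0.4044) = 23.86° (from vertical).

23.9°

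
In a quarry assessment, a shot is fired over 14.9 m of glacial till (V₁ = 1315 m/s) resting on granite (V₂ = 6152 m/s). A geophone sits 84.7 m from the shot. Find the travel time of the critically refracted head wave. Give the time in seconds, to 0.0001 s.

t = x/V₂ + 2h·√(V₂²−V₁²)/(V₁V₂).
√(V₂²−V₁²) = √(6152²−1315²) = 6009.8 m/s; delay term = 2·14.9·6009.8/(1315·6152) = 0.02214 s.
t = 84.7/6152 + 0.02214 = 0.03591 s.

0.0359 s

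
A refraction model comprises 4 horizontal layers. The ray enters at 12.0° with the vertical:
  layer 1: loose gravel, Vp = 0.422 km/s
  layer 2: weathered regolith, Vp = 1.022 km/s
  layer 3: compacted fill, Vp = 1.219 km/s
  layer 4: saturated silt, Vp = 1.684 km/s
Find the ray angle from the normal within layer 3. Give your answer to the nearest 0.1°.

36.9°

Ray parameter p = sin 12.0° / 0.422 = 4.9268e-01 s/km.
sin θ_3 = p·V_3 = 4.9268e-01 × 1.219 = 0.6006.
θ_3 = arcsin 0.6006 = 36.91°.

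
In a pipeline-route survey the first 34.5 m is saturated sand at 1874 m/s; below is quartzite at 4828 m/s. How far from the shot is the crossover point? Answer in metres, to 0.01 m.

103.93 m

x_cross = 2h·√((V₂+V₁)/(V₂−V₁)).
(V₂+V₁)/(V₂−V₁) = (4828+1874)/(4828−1874) = 2.2688; √ = 1.5062.
x_cross = 2·34.5·1.5062 = 103.93 m.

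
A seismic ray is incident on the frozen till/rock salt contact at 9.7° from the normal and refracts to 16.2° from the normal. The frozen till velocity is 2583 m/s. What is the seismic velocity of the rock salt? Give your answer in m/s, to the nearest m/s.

sin 9.7° = 0.1685; sin 16.2° = 0.2790.
V₂ = V₁·(sin θ₂/sin θ₁) = 2583·(0.2790/0.1685) = 4277.03 m/s.

4277 m/s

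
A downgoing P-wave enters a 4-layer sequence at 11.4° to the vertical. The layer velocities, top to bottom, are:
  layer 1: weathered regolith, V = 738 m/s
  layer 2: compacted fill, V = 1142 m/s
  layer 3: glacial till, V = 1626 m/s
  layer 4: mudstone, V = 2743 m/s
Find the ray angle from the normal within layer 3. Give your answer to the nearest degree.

Snell's law across each interface conserves sin θ / V, so sin θ_3 = V_3·sin θ₁/V₁.
sin θ_3 = 1626 × sin 11.4° / 738 = 0.4355.
θ_3 = arcsin 0.4355 = 25.82°.

26°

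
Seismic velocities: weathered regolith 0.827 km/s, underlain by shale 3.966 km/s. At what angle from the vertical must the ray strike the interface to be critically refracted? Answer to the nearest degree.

12°

Critical incidence: sin θ_c = V₁/V₂ = 0.827/3.966 = 0.2085.
θ_c = arcsin 0.2085 = 12.04°.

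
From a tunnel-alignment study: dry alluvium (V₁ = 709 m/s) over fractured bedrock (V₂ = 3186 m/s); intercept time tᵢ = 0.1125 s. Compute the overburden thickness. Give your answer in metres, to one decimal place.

40.9 m

θ_c = arcsin(709/3186) = 12.86°; cos θ_c = 0.9749.
tᵢ = 2h cos θ_c/V₁ ⇒ h = tᵢ·V₁/(2 cos θ_c) = 0.1125·709/(2·0.9749) = 40.91 m.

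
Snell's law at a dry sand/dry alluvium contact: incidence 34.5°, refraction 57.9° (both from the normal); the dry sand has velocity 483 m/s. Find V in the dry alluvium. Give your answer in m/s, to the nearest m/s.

sin 34.5° = 0.5664; sin 57.9° = 0.8471.
V₂ = V₁·(sin θ₂/sin θ₁) = 483·(0.8471/0.5664) = 722.38 m/s.

722 m/s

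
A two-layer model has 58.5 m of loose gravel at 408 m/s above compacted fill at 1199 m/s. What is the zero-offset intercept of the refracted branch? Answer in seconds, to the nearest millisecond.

0.270 s

θ_c = arcsin(V₁/V₂) = arcsin(408/1199) = 19.89°; cos θ_c = 0.9403.
tᵢ = 2h·cos θ_c / V₁ = 2·58.5·0.9403 / 408 = 0.26965 s.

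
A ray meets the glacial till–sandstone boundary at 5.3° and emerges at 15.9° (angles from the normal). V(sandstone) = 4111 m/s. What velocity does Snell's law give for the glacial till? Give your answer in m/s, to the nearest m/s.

1386 m/s

Snell's law: sin 5.3°/V₁ = sin 15.9°/V₂.
V₁ = V₂·sin 5.3°/sin 15.9° = 4111 × 0.3372 = 1386.10 m/s.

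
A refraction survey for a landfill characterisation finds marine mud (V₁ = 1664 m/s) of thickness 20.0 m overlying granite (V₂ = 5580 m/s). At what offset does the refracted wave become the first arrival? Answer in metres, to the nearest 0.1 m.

54.4 m

x_cross = 2h·√((V₂+V₁)/(V₂−V₁)).
(V₂+V₁)/(V₂−V₁) = (5580+1664)/(5580−1664) = 1.8498; √ = 1.3601.
x_cross = 2·20.0·1.3601 = 54.40 m.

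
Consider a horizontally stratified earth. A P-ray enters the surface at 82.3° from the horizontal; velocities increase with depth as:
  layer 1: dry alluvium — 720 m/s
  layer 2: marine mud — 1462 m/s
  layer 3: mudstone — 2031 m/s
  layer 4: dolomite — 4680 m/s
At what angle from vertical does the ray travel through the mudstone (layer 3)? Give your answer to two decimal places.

From the normal: θ₁ = 90° − 82.3° = 7.7°.
Ray parameter p = sin 7.7° / 720 = 1.8609e-04 s/m.
sin θ_3 = p·V_3 = 1.8609e-04 × 2031 = 0.3780.
θ_3 = arcsin 0.3780 = 22.21°.

22.21°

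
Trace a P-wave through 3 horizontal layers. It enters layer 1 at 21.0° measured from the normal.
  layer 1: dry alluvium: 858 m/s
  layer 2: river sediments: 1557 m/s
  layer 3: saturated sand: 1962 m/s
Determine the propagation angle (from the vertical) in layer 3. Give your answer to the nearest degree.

55°

Ray parameter p = sin 21.0° / 858 = 4.1768e-04 s/m.
sin θ_3 = p·V_3 = 4.1768e-04 × 1962 = 0.8195.
θ_3 = 55.03° from the vertical.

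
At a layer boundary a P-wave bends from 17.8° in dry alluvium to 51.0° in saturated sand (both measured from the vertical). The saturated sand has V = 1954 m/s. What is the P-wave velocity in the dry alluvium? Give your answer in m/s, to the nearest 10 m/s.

770 m/s

Snell's law: sin 17.8°/V₁ = sin 51.0°/V₂.
V₁ = V₂·sin 17.8°/sin 51.0° = 1954 × 0.3934 = 768.62 m/s.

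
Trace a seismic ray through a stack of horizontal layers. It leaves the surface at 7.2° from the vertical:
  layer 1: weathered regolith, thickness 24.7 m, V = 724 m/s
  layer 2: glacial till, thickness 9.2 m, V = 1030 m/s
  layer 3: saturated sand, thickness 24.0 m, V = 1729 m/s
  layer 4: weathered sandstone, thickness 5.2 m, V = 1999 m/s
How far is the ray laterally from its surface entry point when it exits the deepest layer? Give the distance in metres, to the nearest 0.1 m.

14.2 m

p = sin θ₁/V₁ = sin 7.2°/724 = 1.7311e-04 s/m is conserved through the stack.
Layer 1: θ = 7.20°; offset = 24.7·tan 7.20° = 3.120 m.
Layer 2: sin θ = p·1030 = 0.1783 → θ = 10.27°; offset = 9.2·tan 10.27° = 1.667 m.
Layer 3: sin θ = p·1729 = 0.2993 → θ = 17.42°; offset = 24.0·tan 17.42° = 7.529 m.
Layer 4: sin θ = p·1999 = 0.3461 → θ = 20.25°; offset = 5.2·tan 20.25° = 1.918 m.
Total horizontal offset = 14.234 m.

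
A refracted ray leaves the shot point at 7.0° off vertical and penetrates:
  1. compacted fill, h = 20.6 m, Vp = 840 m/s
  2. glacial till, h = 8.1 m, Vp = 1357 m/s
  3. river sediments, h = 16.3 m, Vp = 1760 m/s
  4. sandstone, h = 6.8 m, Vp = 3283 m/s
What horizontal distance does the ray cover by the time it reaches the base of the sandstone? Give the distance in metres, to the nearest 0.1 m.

Apply Snell's law at each interface; in layer i the horizontal offset is hᵢ·tan θᵢ.
Layer 1: θ = 7.00°; offset = 20.6·tan 7.00° = 2.529 m.
Layer 2: sin θ = 1357·sin 7.0°/840 = 0.1969, θ = 11.35°; offset = 8.1·tan 11.35° = 1.627 m.
Layer 3: sin θ = 1760·sin 7.0°/840 = 0.2553, θ = 14.79°; offset = 16.3·tan 14.79° = 4.305 m.
Layer 4: sin θ = 3283·sin 7.0°/840 = 0.4763, θ = 28.44°; offset = 6.8·tan 28.44° = 3.684 m.
Summing the layer offsets gives 12.144 m.

12.1 m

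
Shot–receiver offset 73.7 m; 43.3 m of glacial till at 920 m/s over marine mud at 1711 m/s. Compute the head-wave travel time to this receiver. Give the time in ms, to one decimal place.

122.4 ms

t = x/V₂ + 2h·√(V₂²−V₁²)/(V₁V₂).
√(V₂²−V₁²) = √(1711²−920²) = 1442.6 m/s; delay term = 2·43.3·1442.6/(920·1711) = 0.07936 s.
t = 73.7/1711 + 0.07936 = 0.12244 s.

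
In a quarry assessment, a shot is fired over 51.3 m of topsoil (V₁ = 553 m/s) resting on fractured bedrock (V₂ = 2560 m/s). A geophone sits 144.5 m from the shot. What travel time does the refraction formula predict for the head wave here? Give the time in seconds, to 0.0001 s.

t = x/V₂ + 2h·√(V₂²−V₁²)/(V₁V₂).
√(V₂²−V₁²) = √(2560²−553²) = 2499.6 m/s; delay term = 2·51.3·2499.6/(553·2560) = 0.18115 s.
t = 144.5/2560 + 0.18115 = 0.23760 s.

0.2376 s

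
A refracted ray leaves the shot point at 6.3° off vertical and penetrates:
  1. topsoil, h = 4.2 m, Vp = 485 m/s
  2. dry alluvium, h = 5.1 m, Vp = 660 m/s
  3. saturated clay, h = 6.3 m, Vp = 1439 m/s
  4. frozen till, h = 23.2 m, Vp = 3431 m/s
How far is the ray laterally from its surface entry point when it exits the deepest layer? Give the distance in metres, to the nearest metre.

Apply Snell's law at each interface; in layer i the horizontal offset is hᵢ·tan θᵢ.
Layer 1: θ = 6.30°; offset = 4.2·tan 6.30° = 0.464 m.
Layer 2: sin θ = 660·sin 6.3°/485 = 0.1493, θ = 8.59°; offset = 5.1·tan 8.59° = 0.770 m.
Layer 3: sin θ = 1439·sin 6.3°/485 = 0.3256, θ = 19.00°; offset = 6.3·tan 19.00° = 2.169 m.
Layer 4: sin θ = 3431·sin 6.3°/485 = 0.7763, θ = 50.92°; offset = 23.2·tan 50.92° = 28.570 m.
Summing the layer offsets gives 31.973 m.

32 m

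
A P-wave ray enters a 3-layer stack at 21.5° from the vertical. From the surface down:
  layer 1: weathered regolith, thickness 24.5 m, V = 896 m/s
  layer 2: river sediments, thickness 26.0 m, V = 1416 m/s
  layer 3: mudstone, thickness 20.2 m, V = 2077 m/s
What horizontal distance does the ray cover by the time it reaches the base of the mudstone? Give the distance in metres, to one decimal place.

Apply Snell's law at each interface; in layer i the horizontal offset is hᵢ·tan θᵢ.
Layer 1: θ = 21.50°; offset = 24.5·tan 21.50° = 9.651 m.
Layer 2: sin θ = 1416·sin 21.5°/896 = 0.5792, θ = 35.39°; offset = 26.0·tan 35.39° = 18.473 m.
Layer 3: sin θ = 2077·sin 21.5°/896 = 0.8496, θ = 58.17°; offset = 20.2·tan 58.17° = 32.536 m.
Summing the layer offsets gives 60.660 m.

60.7 m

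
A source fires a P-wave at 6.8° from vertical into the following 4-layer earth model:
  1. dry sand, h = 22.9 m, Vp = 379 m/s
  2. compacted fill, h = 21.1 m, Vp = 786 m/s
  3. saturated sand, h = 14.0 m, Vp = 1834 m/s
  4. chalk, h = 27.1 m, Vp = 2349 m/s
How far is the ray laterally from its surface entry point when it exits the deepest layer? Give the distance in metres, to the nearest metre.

p = sin θ₁/V₁ = sin 6.8°/379 = 3.1241e-04 s/m is conserved through the stack.
Layer 1: θ = 6.80°; offset = 22.9·tan 6.80° = 2.731 m.
Layer 2: sin θ = p·786 = 0.2456 → θ = 14.21°; offset = 21.1·tan 14.21° = 5.345 m.
Layer 3: sin θ = p·1834 = 0.5730 → θ = 34.96°; offset = 14.0·tan 34.96° = 9.787 m.
Layer 4: sin θ = p·2349 = 0.7339 → θ = 47.21°; offset = 27.1·tan 47.21° = 29.276 m.
Σ offsets = 47.139 m.

47 m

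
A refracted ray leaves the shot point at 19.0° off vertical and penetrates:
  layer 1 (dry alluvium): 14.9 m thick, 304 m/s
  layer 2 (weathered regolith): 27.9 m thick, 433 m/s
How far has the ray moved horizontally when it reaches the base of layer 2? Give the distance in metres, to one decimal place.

Apply Snell's law at each interface; in layer i the horizontal offset is hᵢ·tan θᵢ.
Layer 1: θ = 19.00°; offset = 14.9·tan 19.00° = 5.130 m.
Layer 2: sin θ = 433·sin 19.0°/304 = 0.4637, θ = 27.63°; offset = 27.9·tan 27.63° = 14.603 m.
Total horizontal offset = 19.733 m.

19.7 m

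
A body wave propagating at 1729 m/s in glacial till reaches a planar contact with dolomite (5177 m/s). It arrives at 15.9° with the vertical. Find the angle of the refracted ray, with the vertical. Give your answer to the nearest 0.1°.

55.1°

Snell's law: sin θ₂ = (V₂/V₁)·sin θ₁ = (5177/1729)·sin 15.9° = 0.8203.
θ₂ = arcsin 0.8203 = 55.11° from the normal.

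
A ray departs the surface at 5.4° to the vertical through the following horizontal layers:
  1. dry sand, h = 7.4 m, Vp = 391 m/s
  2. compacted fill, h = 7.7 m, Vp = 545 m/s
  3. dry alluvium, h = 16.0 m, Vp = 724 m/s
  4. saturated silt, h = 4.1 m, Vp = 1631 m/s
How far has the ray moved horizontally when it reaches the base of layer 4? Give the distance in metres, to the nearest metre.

6 m

p = sin θ₁/V₁ = sin 5.4°/391 = 2.4069e-04 s/m is conserved through the stack.
Layer 1: θ = 5.40°; offset = 7.4·tan 5.40° = 0.700 m.
Layer 2: sin θ = p·545 = 0.1312 → θ = 7.54°; offset = 7.7·tan 7.54° = 1.019 m.
Layer 3: sin θ = p·724 = 0.1743 → θ = 10.04°; offset = 16.0·tan 10.04° = 2.831 m.
Layer 4: sin θ = p·1631 = 0.3926 → θ = 23.11°; offset = 4.1·tan 23.11° = 1.750 m.
Total horizontal offset = 6.300 m.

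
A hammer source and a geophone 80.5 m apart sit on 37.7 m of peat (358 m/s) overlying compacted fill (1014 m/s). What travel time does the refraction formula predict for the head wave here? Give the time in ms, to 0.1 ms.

θ_c = arcsin(V₁/V₂) = arcsin(358/1014) = 20.67°, cos θ_c = 0.9356.
Intercept time tᵢ = 2h cos θ_c / V₁ = 2·37.7·0.9356/358 = 0.19705 s.
t = x/V₂ + tᵢ = 80.5/1014 + 0.19705 = 0.27644 s.

276.4 ms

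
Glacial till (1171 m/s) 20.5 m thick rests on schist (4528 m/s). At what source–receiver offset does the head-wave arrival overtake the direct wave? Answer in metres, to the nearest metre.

x_cross = 2h·√((V₂+V₁)/(V₂−V₁)).
(V₂+V₁)/(V₂−V₁) = (4528+1171)/(4528−1171) = 1.6976; √ = 1.3029.
x_cross = 2·20.5·1.3029 = 53.42 m.

53 m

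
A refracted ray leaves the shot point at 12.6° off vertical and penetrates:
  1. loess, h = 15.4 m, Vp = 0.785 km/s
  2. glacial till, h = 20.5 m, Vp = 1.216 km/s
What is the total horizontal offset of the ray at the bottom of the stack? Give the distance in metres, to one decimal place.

Apply Snell's law at each interface; in layer i the horizontal offset is hᵢ·tan θᵢ.
Layer 1: θ = 12.60°; offset = 15.4·tan 12.60° = 3.442 m.
Layer 2: sin θ = 1.216·sin 12.6°/0.785 = 0.3379, θ = 19.75°; offset = 20.5·tan 19.75° = 7.360 m.
Σ offsets = 10.802 m.

10.8 m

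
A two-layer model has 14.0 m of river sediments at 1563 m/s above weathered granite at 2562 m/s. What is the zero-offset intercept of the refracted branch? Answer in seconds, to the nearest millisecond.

0.014 s

θ_c = arcsin(V₁/V₂) = arcsin(1563/2562) = 37.59°; cos θ_c = 0.7923.
tᵢ = 2h·cos θ_c / V₁ = 2·14.0·0.7923 / 1563 = 0.01419 s.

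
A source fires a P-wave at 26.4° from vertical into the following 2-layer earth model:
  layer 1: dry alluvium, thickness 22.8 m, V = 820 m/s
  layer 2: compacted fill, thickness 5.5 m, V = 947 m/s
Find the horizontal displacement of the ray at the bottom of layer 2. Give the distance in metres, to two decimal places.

p = sin θ₁/V₁ = sin 26.4°/820 = 5.4224e-04 s/m is conserved through the stack.
Layer 1: θ = 26.40°; offset = 22.8·tan 26.40° = 11.3180 m.
Layer 2: sin θ = p·947 = 0.5135 → θ = 30.90°; offset = 5.5·tan 30.90° = 3.2913 m.
Σ offsets = 14.6093 m.

14.61 m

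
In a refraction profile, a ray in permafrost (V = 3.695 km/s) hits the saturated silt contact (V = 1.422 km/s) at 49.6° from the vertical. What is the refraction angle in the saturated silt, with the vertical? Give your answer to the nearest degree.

17°

Snell's law: sin θ₂ = (V₂/V₁)·sin θ₁ = (1.422/3.695)·sin 49.6° = 0.2931.
θ₂ = sin⁻¹(0.2931) = 17.04° (from vertical).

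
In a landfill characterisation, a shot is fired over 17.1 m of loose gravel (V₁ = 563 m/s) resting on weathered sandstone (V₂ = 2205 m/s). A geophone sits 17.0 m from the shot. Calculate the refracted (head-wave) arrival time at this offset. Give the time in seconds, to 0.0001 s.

θ_c = arcsin(V₁/V₂) = arcsin(563/2205) = 14.79°, cos θ_c = 0.9669.
Intercept time tᵢ = 2h cos θ_c / V₁ = 2·17.1·0.9669/563 = 0.05873 s.
t = x/V₂ + tᵢ = 17.0/2205 + 0.05873 = 0.06644 s.

0.0664 s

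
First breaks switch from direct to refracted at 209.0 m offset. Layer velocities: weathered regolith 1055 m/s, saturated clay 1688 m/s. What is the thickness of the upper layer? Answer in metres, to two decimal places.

50.20 m

h = (x_cross/2)·√((V₂−V₁)/(V₂+V₁)).
(V₂−V₁)/(V₂+V₁) = (1688−1055)/(1688+1055) = 0.2308; √ = 0.4804.
h = (209.0/2)·0.4804 = 50.20 m.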